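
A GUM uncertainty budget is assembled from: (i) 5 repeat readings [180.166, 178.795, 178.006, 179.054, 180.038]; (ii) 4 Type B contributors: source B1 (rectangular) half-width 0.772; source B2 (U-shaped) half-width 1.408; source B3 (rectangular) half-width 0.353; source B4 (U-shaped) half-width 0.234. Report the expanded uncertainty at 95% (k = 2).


mean = (180.166 + 178.795 + 178.006 + 179.054 + 180.038) / 5 = 179.2118
s = sqrt(sum((x - mean)^2)/(n-1)) = 0.90078865
u_A = s / sqrt(n) = 0.90078865 / sqrt(5) = 0.40284493
u_B1 = 0.772 / sqrt(3) = 0.44571441
u_B2 = 1.408 / sqrt(2) = 0.99560635
u_B3 = 0.353 / sqrt(3) = 0.20380465
u_B4 = 0.234 / sqrt(2) = 0.16546299
uc = sqrt(0.40284493^2 + 0.44571441^2 + 0.99560635^2 + 0.20380465^2 + 0.16546299^2) = 1.1920955
U = k * uc = 2 * 1.1920955
U = 2.3842

2.3842


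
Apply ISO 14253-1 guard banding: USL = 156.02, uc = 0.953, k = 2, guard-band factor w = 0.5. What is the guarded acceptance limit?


U = k * uc = 2 * 0.953 = 1.906
guard band g = w * U = 0.5 * 1.906 = 0.953
AL = USL - g = 156.02 - 0.953
AL = 155.0670

155.0670


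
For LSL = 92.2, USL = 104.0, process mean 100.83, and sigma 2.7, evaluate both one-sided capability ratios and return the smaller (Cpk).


Cpu = (USL - mean) / (3*sigma) = (104.0 - 100.83) / (3*2.7) = 0.3914
Cpl = (mean - LSL) / (3*sigma) = (100.83 - 92.2) / (3*2.7) = 1.0654
Cpk = min(Cpu, Cpl) = 0.3914

0.3914


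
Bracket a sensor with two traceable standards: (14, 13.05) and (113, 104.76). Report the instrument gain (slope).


slope = (y2 - y1) / (x2 - x1)
= (104.76 - 13.05) / (113 - 14)
= 91.7100 / 99
= 0.9264

0.9264


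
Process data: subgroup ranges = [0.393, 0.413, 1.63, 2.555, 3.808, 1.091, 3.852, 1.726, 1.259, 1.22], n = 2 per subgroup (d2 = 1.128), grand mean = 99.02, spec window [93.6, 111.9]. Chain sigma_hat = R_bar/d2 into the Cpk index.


R_bar = (0.393 + 0.413 + 1.63 + 2.555 + 3.808 + 1.091 + 3.852 + 1.726 + 1.259 + 1.22) / 10 = 1.7947
sigma = R_bar / d2 = 1.7947 / 1.128 = 1.5910461
Cp = (USL - LSL)/(6*sigma) = (111.9 - 93.6)/(6*1.5910461) = 1.9170
Cpu = (111.9 - 99.02)/(3*1.5910461) = 2.6984
Cpl = (99.02 - 93.6)/(3*1.5910461) = 1.1355
Cpk = min(Cpu, Cpl) = 1.1355

1.1355


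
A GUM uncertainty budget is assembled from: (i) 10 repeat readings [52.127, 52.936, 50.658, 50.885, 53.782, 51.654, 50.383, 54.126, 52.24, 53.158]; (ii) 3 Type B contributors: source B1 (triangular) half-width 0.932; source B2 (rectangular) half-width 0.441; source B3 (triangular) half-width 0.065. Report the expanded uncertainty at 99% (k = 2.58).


mean = (52.127 + 52.936 + 50.658 + 50.885 + 53.782 + 51.654 + 50.383 + 54.126 + 52.24 + 53.158) / 10 = 52.1949
s = sqrt(sum((x - mean)^2)/(n-1)) = 1.307454
u_A = s / sqrt(n) = 1.307454 / sqrt(10) = 0.41345326
u_B1 = 0.932 / sqrt(6) = 0.38048741
u_B2 = 0.441 / sqrt(3) = 0.25461147
u_B3 = 0.065 / sqrt(6) = 0.026536139
uc = sqrt(0.41345326^2 + 0.38048741^2 + 0.25461147^2 + 0.026536139^2) = 0.61745075
U = k * uc = 2.58 * 0.61745075
U = 1.5930

1.5930


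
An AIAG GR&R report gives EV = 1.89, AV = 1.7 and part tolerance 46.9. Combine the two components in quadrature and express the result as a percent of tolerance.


GRR = sqrt(EV^2 + AV^2) = sqrt(1.89^2 + 1.7^2) = 2.5420661
%GRR = GRR / tol * 100 = 2.5420661 / 46.9 * 100
%GRR = 5.4202

5.4202


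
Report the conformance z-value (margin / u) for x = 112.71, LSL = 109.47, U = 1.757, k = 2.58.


u = U / k = 1.757 / 2.58 = 0.68100775
margin = |LSL - x| = |109.47 - 112.71| = 3.24
z = margin / u = 3.24 / 0.68100775
z = 4.7577

4.7577


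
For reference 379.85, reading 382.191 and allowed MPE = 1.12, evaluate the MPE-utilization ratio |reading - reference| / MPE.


e = indication - reference = 382.191 - 379.85 = 2.3410
|e| = 2.3410
ratio = |e| / MPE = 2.3410 / 1.12
ratio = 2.0902

2.0902


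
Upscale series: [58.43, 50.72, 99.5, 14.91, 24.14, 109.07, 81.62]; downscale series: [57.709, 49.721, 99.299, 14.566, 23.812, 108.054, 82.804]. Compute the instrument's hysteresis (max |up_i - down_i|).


|58.43 - 57.709| = 0.7210
|50.72 - 49.721| = 0.9990
|99.5 - 99.299| = 0.2010
|14.91 - 14.566| = 0.3440
|24.14 - 23.812| = 0.3280
|109.07 - 108.054| = 1.0160
|81.62 - 82.804| = 1.1840
hysteresis = max(diffs) = 1.1840

1.1840


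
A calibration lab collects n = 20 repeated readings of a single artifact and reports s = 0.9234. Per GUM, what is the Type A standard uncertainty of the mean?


u_A = s / sqrt(n)
u_A = 0.9234 / sqrt(20)
u_A = 0.9234 / 4.472136
u_A = 0.2065

0.2065


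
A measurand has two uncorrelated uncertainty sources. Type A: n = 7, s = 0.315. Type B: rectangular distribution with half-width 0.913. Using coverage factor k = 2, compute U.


u_A = s / sqrt(n) = 0.315 / sqrt(7) = 0.11905881
u_B = half_width / sqrt(3) = 0.913 / sqrt(3) = 0.5271208
uc = sqrt(u_A^2 + u_B^2) = sqrt(0.11905881^2 + 0.5271208^2) = 0.54039924
U = k * uc = 2 * 0.54039924
U = 1.0808

1.0808


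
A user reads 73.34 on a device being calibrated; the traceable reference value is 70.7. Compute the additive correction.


Correction = standard - reading
= 70.7 - 73.34
= -2.6400

-2.6400


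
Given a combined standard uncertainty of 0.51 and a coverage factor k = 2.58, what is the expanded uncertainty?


U = k * uc
U = 2.58 * 0.51
U = 1.3158

1.3158


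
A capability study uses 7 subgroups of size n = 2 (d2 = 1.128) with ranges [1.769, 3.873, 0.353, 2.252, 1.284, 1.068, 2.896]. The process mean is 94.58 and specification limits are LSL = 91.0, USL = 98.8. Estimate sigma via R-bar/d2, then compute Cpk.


R_bar = (1.769 + 3.873 + 0.353 + 2.252 + 1.284 + 1.068 + 2.896) / 7 = 1.9278571
sigma = R_bar / d2 = 1.9278571 / 1.128 = 1.7090932
Cp = (USL - LSL)/(6*sigma) = (98.8 - 91.0)/(6*1.7090932) = 0.7606
Cpu = (98.8 - 94.58)/(3*1.7090932) = 0.8230
Cpl = (94.58 - 91.0)/(3*1.7090932) = 0.6982
Cpk = min(Cpu, Cpl) = 0.6982

0.6982


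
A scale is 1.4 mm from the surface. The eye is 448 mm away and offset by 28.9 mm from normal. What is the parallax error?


error = h * offset / d
= 1.4 * 28.9 / 448
= 0.0903

0.0903


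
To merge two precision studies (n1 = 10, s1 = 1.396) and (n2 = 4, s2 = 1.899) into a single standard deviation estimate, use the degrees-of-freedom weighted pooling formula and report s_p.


s_p = sqrt(((n1-1)*s1^2 + (n2-1)*s2^2) / (n1+n2-2))
numerator = (10-1)*1.396^2 + (4-1)*1.899^2 = 17.539344 + 10.818603 = 28.357947
denominator = 10 + 4 - 2 = 12
s_p^2 = 28.357947 / 12 = 2.3631622
s_p = sqrt(2.3631622) = 1.5373

1.5373


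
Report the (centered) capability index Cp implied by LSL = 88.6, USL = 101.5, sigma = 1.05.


Cp = (USL - LSL) / (6 * sigma)
= (101.5 - 88.6) / (6 * 1.05)
= 12.9000 / 6.3000
= 2.0476

2.0476


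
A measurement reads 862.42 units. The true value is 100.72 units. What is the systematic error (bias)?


Systematic error = measured - true
= 862.42 - 100.72
= 761.7000

761.7000


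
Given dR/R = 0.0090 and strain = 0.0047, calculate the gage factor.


GF = (dR/R) / epsilon
= 0.0090 / 0.0047
= 1.9149

1.9149


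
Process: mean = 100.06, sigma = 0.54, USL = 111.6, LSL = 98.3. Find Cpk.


Cpu = (USL - mean) / (3*sigma) = (111.6 - 100.06) / (3*0.54) = 7.1235
Cpl = (mean - LSL) / (3*sigma) = (100.06 - 98.3) / (3*0.54) = 1.0864
Cpk = min(Cpu, Cpl) = 1.0864

1.0864


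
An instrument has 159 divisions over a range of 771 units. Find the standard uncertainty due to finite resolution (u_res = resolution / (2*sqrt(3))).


resolution = range / divisions
resolution = 771 / 159 = 4.8490566
u_res = resolution / (2*sqrt(3))
u_res = 4.8490566 / 3.4641016
u_res = 1.3998

1.3998


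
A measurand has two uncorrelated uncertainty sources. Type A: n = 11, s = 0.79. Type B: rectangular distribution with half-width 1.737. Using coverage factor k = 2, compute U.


u_A = s / sqrt(n) = 0.79 / sqrt(11) = 0.23819396
u_B = half_width / sqrt(3) = 1.737 / sqrt(3) = 1.0028574
uc = sqrt(u_A^2 + u_B^2) = sqrt(0.23819396^2 + 1.0028574^2) = 1.0307567
U = k * uc = 2 * 1.0307567
U = 2.0615

2.0615


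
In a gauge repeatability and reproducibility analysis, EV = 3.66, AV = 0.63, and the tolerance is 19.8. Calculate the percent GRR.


GRR = sqrt(EV^2 + AV^2) = sqrt(3.66^2 + 0.63^2) = 3.7138255
%GRR = GRR / tol * 100 = 3.7138255 / 19.8 * 100
%GRR = 18.7567

18.7567


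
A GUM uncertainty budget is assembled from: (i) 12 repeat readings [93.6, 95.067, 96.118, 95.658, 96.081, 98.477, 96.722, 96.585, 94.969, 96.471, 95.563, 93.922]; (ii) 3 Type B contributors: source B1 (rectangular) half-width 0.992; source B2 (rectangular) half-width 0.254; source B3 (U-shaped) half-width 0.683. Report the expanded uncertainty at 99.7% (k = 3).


mean = (93.6 + 95.067 + 96.118 + 95.658 + 96.081 + 98.477 + 96.722 + 96.585 + 94.969 + 96.471 + 95.563 + 93.922) / 12 = 95.76941667
s = sqrt(sum((x - mean)^2)/(n-1)) = 1.311585
u_A = s / sqrt(n) = 1.311585 / sqrt(12) = 0.37862198
u_B1 = 0.992 / sqrt(3) = 0.57273147
u_B2 = 0.254 / sqrt(3) = 0.14664697
u_B3 = 0.683 / sqrt(2) = 0.48295393
uc = sqrt(0.37862198^2 + 0.57273147^2 + 0.14664697^2 + 0.48295393^2) = 0.85213014
U = k * uc = 3 * 0.85213014
U = 2.5564

2.5564


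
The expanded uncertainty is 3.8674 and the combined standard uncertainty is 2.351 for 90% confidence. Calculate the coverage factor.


k = U / uc
k = 3.8674 / 2.351
k = 1.645

1.645


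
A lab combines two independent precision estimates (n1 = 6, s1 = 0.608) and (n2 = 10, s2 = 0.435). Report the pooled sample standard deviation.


s_p = sqrt(((n1-1)*s1^2 + (n2-1)*s2^2) / (n1+n2-2))
numerator = (6-1)*0.608^2 + (10-1)*0.435^2 = 1.84832 + 1.703025 = 3.551345
denominator = 6 + 10 - 2 = 14
s_p^2 = 3.551345 / 14 = 0.2536675
s_p = sqrt(0.2536675) = 0.5037

0.5037


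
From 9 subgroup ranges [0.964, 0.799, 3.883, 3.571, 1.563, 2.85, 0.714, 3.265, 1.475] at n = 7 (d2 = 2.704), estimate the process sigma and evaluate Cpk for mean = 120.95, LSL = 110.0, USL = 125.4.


R_bar = (0.964 + 0.799 + 3.883 + 3.571 + 1.563 + 2.85 + 0.714 + 3.265 + 1.475) / 9 = 2.1204444
sigma = R_bar / d2 = 2.1204444 / 2.704 = 0.78418802
Cp = (USL - LSL)/(6*sigma) = (125.4 - 110.0)/(6*0.78418802) = 3.2730
Cpu = (125.4 - 120.95)/(3*0.78418802) = 1.8916
Cpl = (120.95 - 110.0)/(3*0.78418802) = 4.6545
Cpk = min(Cpu, Cpl) = 1.8916

1.8916


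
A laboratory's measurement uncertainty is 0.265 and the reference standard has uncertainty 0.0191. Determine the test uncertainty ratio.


TUR = u_lab / u_ref
= 0.265 / 0.0191
= 13.8743

13.8743


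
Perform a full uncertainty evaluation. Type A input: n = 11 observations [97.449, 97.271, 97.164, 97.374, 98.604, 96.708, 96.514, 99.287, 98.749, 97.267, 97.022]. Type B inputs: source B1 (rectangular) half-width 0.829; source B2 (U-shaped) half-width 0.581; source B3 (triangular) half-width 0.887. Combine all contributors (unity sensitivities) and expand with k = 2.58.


mean = (97.449 + 97.271 + 97.164 + 97.374 + 98.604 + 96.708 + 96.514 + 99.287 + 98.749 + 97.267 + 97.022) / 11 = 97.58263636
s = sqrt(sum((x - mean)^2)/(n-1)) = 0.89236296
u_A = s / sqrt(n) = 0.89236296 / sqrt(11) = 0.26905756
u_B1 = 0.829 / sqrt(3) = 0.47862337
u_B2 = 0.581 / sqrt(2) = 0.41082904
u_B3 = 0.887 / sqrt(6) = 0.36211623
uc = sqrt(0.26905756^2 + 0.47862337^2 + 0.41082904^2 + 0.36211623^2) = 0.77548757
U = k * uc = 2.58 * 0.77548757
U = 2.0008

2.0008


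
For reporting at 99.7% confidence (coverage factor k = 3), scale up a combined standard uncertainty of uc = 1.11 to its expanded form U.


U = k * uc
U = 3 * 1.11
U = 3.3300

3.3300


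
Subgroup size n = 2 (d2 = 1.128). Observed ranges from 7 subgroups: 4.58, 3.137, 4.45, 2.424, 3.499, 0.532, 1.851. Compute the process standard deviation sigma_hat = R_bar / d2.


R_bar = (4.58 + 3.137 + 4.45 + 2.424 + 3.499 + 0.532 + 1.851) / 7
R_bar = 20.473 / 7 = 2.9247143
sigma_hat = R_bar / d2 = 2.9247143 / 1.128 = 2.5928

2.5928


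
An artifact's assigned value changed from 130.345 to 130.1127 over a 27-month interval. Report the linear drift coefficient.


rate = (v2 - v1) / months
= (130.1127 - 130.345) / 27
= -0.2323 / 27
= -0.0086

-0.0086


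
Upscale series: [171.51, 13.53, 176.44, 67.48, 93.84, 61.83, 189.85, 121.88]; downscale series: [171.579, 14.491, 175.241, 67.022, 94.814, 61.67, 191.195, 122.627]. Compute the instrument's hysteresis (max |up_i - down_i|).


|171.51 - 171.579| = 0.0690
|13.53 - 14.491| = 0.9610
|176.44 - 175.241| = 1.1990
|67.48 - 67.022| = 0.4580
|93.84 - 94.814| = 0.9740
|61.83 - 61.67| = 0.1600
|189.85 - 191.195| = 1.3450
|121.88 - 122.627| = 0.7470
hysteresis = max(diffs) = 1.3450

1.3450


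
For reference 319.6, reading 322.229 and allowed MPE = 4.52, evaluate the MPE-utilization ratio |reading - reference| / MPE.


e = indication - reference = 322.229 - 319.6 = 2.6290
|e| = 2.6290
ratio = |e| / MPE = 2.6290 / 4.52
ratio = 0.5816

0.5816


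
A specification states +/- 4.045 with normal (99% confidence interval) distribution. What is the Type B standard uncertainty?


u_B = half_width / 2.576
u_B = 4.045 / 2.576
u_B = 1.5703

1.5703


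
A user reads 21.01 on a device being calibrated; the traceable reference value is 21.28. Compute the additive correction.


Correction = standard - reading
= 21.28 - 21.01
= 0.2700

0.2700


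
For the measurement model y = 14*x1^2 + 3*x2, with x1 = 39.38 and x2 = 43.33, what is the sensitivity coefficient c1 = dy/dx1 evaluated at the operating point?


y = 14*x1^2 + 3*x2
dy/dx1 = 2*14*x1
Evaluate at x1 = 39.38: c1 = 28 * 39.38
c1 = 1102.6400

1102.6400


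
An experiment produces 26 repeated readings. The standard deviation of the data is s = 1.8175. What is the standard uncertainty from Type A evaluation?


u_A = s / sqrt(n)
u_A = 1.8175 / sqrt(26)
u_A = 1.8175 / 5.0990195
u_A = 0.3564

0.3564


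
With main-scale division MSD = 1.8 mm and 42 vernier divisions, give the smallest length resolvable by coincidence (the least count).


LC = MSD / n_div
= 1.8 / 42
= 0.0429

0.0429


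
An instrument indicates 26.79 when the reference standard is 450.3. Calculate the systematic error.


Systematic error = measured - true
= 26.79 - 450.3
= -423.5100

-423.5100


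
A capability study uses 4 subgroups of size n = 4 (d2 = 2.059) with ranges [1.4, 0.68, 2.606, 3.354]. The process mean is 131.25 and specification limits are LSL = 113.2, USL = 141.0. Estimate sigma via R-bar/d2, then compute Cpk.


R_bar = (1.4 + 0.68 + 2.606 + 3.354) / 4 = 2.01
sigma = R_bar / d2 = 2.01 / 2.059 = 0.97620204
Cp = (USL - LSL)/(6*sigma) = (141.0 - 113.2)/(6*0.97620204) = 4.7463
Cpu = (141.0 - 131.25)/(3*0.97620204) = 3.3292
Cpl = (131.25 - 113.2)/(3*0.97620204) = 6.1633
Cpk = min(Cpu, Cpl) = 3.3292

3.3292


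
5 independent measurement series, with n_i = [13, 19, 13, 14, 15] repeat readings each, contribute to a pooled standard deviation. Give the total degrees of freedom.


nu = sum_i (n_i - 1)
nu = ((13 - 1) + (19 - 1) + (13 - 1) + (14 - 1) + (15 - 1))
nu = 12 + 18 + 12 + 13 + 14
nu = 69

69


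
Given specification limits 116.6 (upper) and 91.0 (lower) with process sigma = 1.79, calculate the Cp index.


Cp = (USL - LSL) / (6 * sigma)
= (116.6 - 91.0) / (6 * 1.79)
= 25.6000 / 10.7400
= 2.3836

2.3836


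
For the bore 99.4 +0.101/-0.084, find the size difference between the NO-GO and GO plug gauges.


GO = nominal - lower_tol (smallest hole = maximum material condition)
GO = 99.4 - 0.084 = 99.316
NO-GO = nominal + upper_tol (largest hole = least material condition)
NO-GO = 99.4 + 0.101 = 99.501
spread = NO-GO - GO = 99.501 - 99.316 = 0.1850

0.1850


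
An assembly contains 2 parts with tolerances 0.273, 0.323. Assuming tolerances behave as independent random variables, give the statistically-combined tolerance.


RSS = sqrt(0.273^2 + 0.323^2)
= sqrt(0.178858)
= 0.4229

0.4229


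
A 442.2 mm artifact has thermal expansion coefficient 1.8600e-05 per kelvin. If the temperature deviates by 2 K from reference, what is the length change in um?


dL = L * alpha * dT
= 442.2 * 1.8600e-05 * 2
= 0.0164498 mm
dL_um = 0.0164498 * 1000 = 16.4498 um

16.4498


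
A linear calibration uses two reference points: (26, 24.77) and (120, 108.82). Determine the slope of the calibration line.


slope = (y2 - y1) / (x2 - x1)
= (108.82 - 24.77) / (120 - 26)
= 84.0500 / 94
= 0.8941

0.8941


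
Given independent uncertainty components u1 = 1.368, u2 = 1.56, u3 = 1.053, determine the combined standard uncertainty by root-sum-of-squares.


uc = sqrt(1.368^2 + 1.56^2 + 1.053^2)
uc = sqrt(5.413833)
uc = 2.3268

2.3268


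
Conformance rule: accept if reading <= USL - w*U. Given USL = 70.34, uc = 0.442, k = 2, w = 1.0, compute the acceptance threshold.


U = k * uc = 2 * 0.442 = 0.884
guard band g = w * U = 1.0 * 0.884 = 0.884
AL = USL - g = 70.34 - 0.884
AL = 69.4560

69.4560


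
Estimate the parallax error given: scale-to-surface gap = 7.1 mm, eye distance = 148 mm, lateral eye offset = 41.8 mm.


error = h * offset / d
= 7.1 * 41.8 / 148
= 2.0053

2.0053


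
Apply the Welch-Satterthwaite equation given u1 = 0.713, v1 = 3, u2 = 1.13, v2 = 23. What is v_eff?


uc = sqrt(u1^2 + u2^2) = sqrt(0.713^2 + 1.13^2) = 1.3361396
v_eff = uc^4 / (u1^4/v1 + u2^4/v2)
= 1.3361396^4 / (0.713^4/3 + 1.13^4/23)
= 3.1871855 / 0.1570365
v_eff = 20.2958

20.2958


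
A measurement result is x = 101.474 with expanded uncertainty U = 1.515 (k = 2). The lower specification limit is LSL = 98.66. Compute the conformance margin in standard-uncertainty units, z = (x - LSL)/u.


u = U / k = 1.515 / 2 = 0.7575
margin = |LSL - x| = |98.66 - 101.474| = 2.814
z = margin / u = 2.814 / 0.7575
z = 3.7149

3.7149


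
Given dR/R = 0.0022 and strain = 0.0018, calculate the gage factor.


GF = (dR/R) / epsilon
= 0.0022 / 0.0018
= 1.2222

1.2222


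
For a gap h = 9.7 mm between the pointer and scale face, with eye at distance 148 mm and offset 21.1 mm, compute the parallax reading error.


error = h * offset / d
= 9.7 * 21.1 / 148
= 1.3829

1.3829


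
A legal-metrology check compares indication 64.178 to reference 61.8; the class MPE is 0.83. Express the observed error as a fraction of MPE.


e = indication - reference = 64.178 - 61.8 = 2.3780
|e| = 2.3780
ratio = |e| / MPE = 2.3780 / 0.83
ratio = 2.8651

2.8651


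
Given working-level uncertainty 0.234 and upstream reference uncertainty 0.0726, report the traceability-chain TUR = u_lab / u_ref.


TUR = u_lab / u_ref
= 0.234 / 0.0726
= 3.2231

3.2231


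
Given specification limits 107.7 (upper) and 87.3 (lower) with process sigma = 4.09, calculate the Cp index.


Cp = (USL - LSL) / (6 * sigma)
= (107.7 - 87.3) / (6 * 4.09)
= 20.4000 / 24.5400
= 0.8313

0.8313


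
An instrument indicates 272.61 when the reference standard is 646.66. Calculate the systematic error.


Systematic error = measured - true
= 272.61 - 646.66
= -374.0500

-374.0500


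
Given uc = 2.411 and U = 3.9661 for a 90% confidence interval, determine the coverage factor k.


k = U / uc
k = 3.9661 / 2.411
k = 1.645

1.645


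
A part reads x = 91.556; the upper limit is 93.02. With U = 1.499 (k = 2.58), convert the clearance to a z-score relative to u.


u = U / k = 1.499 / 2.58 = 0.58100775
margin = |USL - x| = |93.02 - 91.556| = 1.464
z = margin / u = 1.464 / 0.58100775
z = 2.5198

2.5198


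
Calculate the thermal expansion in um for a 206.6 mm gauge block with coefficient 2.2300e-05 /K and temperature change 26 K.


dL = L * alpha * dT
= 206.6 * 2.2300e-05 * 26
= 0.1197867 mm
dL_um = 0.1197867 * 1000 = 119.7867 um

119.7867


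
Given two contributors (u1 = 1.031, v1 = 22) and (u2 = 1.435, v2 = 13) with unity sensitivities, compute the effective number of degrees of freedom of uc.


uc = sqrt(u1^2 + u2^2) = sqrt(1.031^2 + 1.435^2) = 1.7669709
v_eff = uc^4 / (u1^4/v1 + u2^4/v2)
= 1.7669709^4 / (1.031^4/22 + 1.435^4/13)
= 9.7480464 / 0.37754366
v_eff = 25.8197

25.8197


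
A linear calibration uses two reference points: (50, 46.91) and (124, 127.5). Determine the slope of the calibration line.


slope = (y2 - y1) / (x2 - x1)
= (127.5 - 46.91) / (124 - 50)
= 80.5900 / 74
= 1.0891

1.0891


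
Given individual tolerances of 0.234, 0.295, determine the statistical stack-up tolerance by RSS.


RSS = sqrt(0.234^2 + 0.295^2)
= sqrt(0.141781)
= 0.3765

0.3765


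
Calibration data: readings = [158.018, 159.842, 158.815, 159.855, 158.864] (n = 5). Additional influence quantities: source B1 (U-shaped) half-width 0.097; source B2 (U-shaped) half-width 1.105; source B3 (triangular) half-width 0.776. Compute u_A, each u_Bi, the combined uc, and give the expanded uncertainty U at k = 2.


mean = (158.018 + 159.842 + 158.815 + 159.855 + 158.864) / 5 = 159.0788
s = sqrt(sum((x - mean)^2)/(n-1)) = 0.77877898
u_A = s / sqrt(n) = 0.77877898 / sqrt(5) = 0.34828055
u_B1 = 0.097 / sqrt(2) = 0.068589358
u_B2 = 1.105 / sqrt(2) = 0.78135299
u_B3 = 0.776 / sqrt(6) = 0.31680067
uc = sqrt(0.34828055^2 + 0.068589358^2 + 0.78135299^2 + 0.31680067^2) = 0.91481091
U = k * uc = 2 * 0.91481091
U = 1.8296

1.8296


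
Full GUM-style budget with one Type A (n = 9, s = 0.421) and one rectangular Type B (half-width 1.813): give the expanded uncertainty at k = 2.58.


u_A = s / sqrt(n) = 0.421 / sqrt(9) = 0.14033333
u_B = half_width / sqrt(3) = 1.813 / sqrt(3) = 1.046736
uc = sqrt(u_A^2 + u_B^2) = sqrt(0.14033333^2 + 1.046736^2) = 1.0561012
U = k * uc = 2.58 * 1.0561012
U = 2.7247

2.7247


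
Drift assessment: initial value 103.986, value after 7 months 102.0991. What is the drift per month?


rate = (v2 - v1) / months
= (102.0991 - 103.986) / 7
= -1.8869 / 7
= -0.2696

-0.2696


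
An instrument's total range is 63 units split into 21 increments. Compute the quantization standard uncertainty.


resolution = range / divisions
resolution = 63 / 21 = 3
u_res = resolution / (2*sqrt(3))
u_res = 3 / 3.4641016
u_res = 0.8660

0.8660


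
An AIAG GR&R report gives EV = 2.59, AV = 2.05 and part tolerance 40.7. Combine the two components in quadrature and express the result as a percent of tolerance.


GRR = sqrt(EV^2 + AV^2) = sqrt(2.59^2 + 2.05^2) = 3.3031197
%GRR = GRR / tol * 100 = 3.3031197 / 40.7 * 100
%GRR = 8.1158

8.1158


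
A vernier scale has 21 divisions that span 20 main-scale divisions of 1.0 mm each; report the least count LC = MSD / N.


LC = MSD / n_div
= 1.0 / 21
= 0.0476

0.0476


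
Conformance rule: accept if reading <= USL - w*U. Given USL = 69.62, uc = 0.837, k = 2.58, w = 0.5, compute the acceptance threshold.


U = k * uc = 2.58 * 0.837 = 2.15946
guard band g = w * U = 0.5 * 2.15946 = 1.07973
AL = USL - g = 69.62 - 1.07973
AL = 68.5403

68.5403


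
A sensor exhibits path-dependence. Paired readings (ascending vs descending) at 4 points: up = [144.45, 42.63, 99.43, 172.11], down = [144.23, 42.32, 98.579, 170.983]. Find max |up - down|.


|144.45 - 144.23| = 0.2200
|42.63 - 42.32| = 0.3100
|99.43 - 98.579| = 0.8510
|172.11 - 170.983| = 1.1270
hysteresis = max(diffs) = 1.1270

1.1270


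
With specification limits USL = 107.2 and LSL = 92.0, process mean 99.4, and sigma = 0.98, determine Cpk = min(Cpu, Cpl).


Cpu = (USL - mean) / (3*sigma) = (107.2 - 99.4) / (3*0.98) = 2.6531
Cpl = (mean - LSL) / (3*sigma) = (99.4 - 92.0) / (3*0.98) = 2.5170
Cpk = min(Cpu, Cpl) = 2.5170

2.5170


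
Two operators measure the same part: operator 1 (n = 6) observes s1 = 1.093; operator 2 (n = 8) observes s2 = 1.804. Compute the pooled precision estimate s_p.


s_p = sqrt(((n1-1)*s1^2 + (n2-1)*s2^2) / (n1+n2-2))
numerator = (6-1)*1.093^2 + (8-1)*1.804^2 = 5.973245 + 22.780912 = 28.754157
denominator = 6 + 8 - 2 = 12
s_p^2 = 28.754157 / 12 = 2.3961797
s_p = sqrt(2.3961797) = 1.5480

1.5480


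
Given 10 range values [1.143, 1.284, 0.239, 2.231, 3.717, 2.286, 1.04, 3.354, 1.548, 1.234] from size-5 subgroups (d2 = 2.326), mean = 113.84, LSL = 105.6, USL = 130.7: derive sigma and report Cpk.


R_bar = (1.143 + 1.284 + 0.239 + 2.231 + 3.717 + 2.286 + 1.04 + 3.354 + 1.548 + 1.234) / 10 = 1.8076
sigma = R_bar / d2 = 1.8076 / 2.326 = 0.77712812
Cp = (USL - LSL)/(6*sigma) = (130.7 - 105.6)/(6*0.77712812) = 5.3831
Cpu = (130.7 - 113.84)/(3*0.77712812) = 7.2318
Cpl = (113.84 - 105.6)/(3*0.77712812) = 3.5344
Cpk = min(Cpu, Cpl) = 3.5344

3.5344


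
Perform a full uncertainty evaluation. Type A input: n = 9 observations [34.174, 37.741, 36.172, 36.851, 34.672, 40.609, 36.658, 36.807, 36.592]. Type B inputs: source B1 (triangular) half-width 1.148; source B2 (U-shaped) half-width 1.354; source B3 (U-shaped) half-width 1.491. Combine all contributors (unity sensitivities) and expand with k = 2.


mean = (34.174 + 37.741 + 36.172 + 36.851 + 34.672 + 40.609 + 36.658 + 36.807 + 36.592) / 9 = 36.69733333
s = sqrt(sum((x - mean)^2)/(n-1)) = 1.8433604
u_A = s / sqrt(n) = 1.8433604 / sqrt(9) = 0.61445347
u_B1 = 1.148 / sqrt(6) = 0.46866904
u_B2 = 1.354 / sqrt(2) = 0.95742258
u_B3 = 1.491 / sqrt(2) = 1.0542962
uc = sqrt(0.61445347^2 + 0.46866904^2 + 0.95742258^2 + 1.0542962^2) = 1.6203093
U = k * uc = 2 * 1.6203093
U = 3.2406

3.2406


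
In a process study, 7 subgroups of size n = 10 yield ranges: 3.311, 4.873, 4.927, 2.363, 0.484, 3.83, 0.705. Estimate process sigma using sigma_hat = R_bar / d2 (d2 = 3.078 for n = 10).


R_bar = (3.311 + 4.873 + 4.927 + 2.363 + 0.484 + 3.83 + 0.705) / 7
R_bar = 20.493 / 7 = 2.9275714
sigma_hat = R_bar / d2 = 2.9275714 / 3.078 = 0.9511

0.9511


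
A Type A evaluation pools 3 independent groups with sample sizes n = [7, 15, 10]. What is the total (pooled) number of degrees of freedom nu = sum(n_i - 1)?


nu = sum_i (n_i - 1)
nu = ((7 - 1) + (15 - 1) + (10 - 1))
nu = 6 + 14 + 9
nu = 29

29


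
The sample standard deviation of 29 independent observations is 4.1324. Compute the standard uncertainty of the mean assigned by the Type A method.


u_A = s / sqrt(n)
u_A = 4.1324 / sqrt(29)
u_A = 4.1324 / 5.3851648
u_A = 0.7674

0.7674


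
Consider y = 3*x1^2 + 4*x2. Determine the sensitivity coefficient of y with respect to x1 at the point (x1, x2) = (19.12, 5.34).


y = 3*x1^2 + 4*x2
dy/dx1 = 2*3*x1
Evaluate at x1 = 19.12: c1 = 6 * 19.12
c1 = 114.7200

114.7200


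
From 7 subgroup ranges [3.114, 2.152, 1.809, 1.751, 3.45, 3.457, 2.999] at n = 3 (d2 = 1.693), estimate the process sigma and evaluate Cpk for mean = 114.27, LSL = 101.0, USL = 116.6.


R_bar = (3.114 + 2.152 + 1.809 + 1.751 + 3.45 + 3.457 + 2.999) / 7 = 2.676
sigma = R_bar / d2 = 2.676 / 1.693 = 1.5806261
Cp = (USL - LSL)/(6*sigma) = (116.6 - 101.0)/(6*1.5806261) = 1.6449
Cpu = (116.6 - 114.27)/(3*1.5806261) = 0.4914
Cpl = (114.27 - 101.0)/(3*1.5806261) = 2.7985
Cpk = min(Cpu, Cpl) = 0.4914

0.4914


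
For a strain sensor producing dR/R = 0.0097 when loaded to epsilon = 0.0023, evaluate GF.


GF = (dR/R) / epsilon
= 0.0097 / 0.0023
= 4.2174

4.2174


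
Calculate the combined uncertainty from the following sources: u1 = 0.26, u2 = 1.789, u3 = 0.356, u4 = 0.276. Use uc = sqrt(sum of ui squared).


uc = sqrt(0.26^2 + 1.789^2 + 0.356^2 + 0.276^2)
uc = sqrt(3.471033)
uc = 1.8631

1.8631


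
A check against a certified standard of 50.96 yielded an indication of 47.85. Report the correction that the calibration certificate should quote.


Correction = standard - reading
= 50.96 - 47.85
= 3.1100

3.1100


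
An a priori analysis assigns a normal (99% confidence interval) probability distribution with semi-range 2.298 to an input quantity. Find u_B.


u_B = half_width / 2.576
u_B = 2.298 / 2.576
u_B = 0.8921

0.8921


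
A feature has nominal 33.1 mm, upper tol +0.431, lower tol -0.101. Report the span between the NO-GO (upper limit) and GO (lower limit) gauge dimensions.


GO = nominal - lower_tol (smallest hole = maximum material condition)
GO = 33.1 - 0.101 = 32.999
NO-GO = nominal + upper_tol (largest hole = least material condition)
NO-GO = 33.1 + 0.431 = 33.531
spread = NO-GO - GO = 33.531 - 32.999 = 0.5320

0.5320


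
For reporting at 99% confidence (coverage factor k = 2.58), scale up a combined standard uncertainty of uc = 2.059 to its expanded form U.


U = k * uc
U = 2.58 * 2.059
U = 5.3122

5.3122


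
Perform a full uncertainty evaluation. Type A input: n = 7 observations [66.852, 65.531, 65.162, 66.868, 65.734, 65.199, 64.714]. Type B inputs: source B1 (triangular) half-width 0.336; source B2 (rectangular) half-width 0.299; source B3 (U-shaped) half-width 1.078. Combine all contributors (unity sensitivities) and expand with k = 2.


mean = (66.852 + 65.531 + 65.162 + 66.868 + 65.734 + 65.199 + 64.714) / 7 = 65.72285714
s = sqrt(sum((x - mean)^2)/(n-1)) = 0.83964565
u_A = s / sqrt(n) = 0.83964565 / sqrt(7) = 0.31735623
u_B1 = 0.336 / sqrt(6) = 0.13717143
u_B2 = 0.299 / sqrt(3) = 0.17262773
u_B3 = 1.078 / sqrt(2) = 0.76226111
uc = sqrt(0.31735623^2 + 0.13717143^2 + 0.17262773^2 + 0.76226111^2) = 0.85461881
U = k * uc = 2 * 0.85461881
U = 1.7092

1.7092


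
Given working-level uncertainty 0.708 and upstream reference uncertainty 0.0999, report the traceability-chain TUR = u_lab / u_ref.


TUR = u_lab / u_ref
= 0.708 / 0.0999
= 7.0871

7.0871


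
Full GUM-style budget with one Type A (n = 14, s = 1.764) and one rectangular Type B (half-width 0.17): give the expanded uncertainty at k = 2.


u_A = s / sqrt(n) = 1.764 / sqrt(14) = 0.47144883
u_B = half_width / sqrt(3) = 0.17 / sqrt(3) = 0.098149546
uc = sqrt(u_A^2 + u_B^2) = sqrt(0.47144883^2 + 0.098149546^2) = 0.4815572
U = k * uc = 2 * 0.4815572
U = 0.9631

0.9631


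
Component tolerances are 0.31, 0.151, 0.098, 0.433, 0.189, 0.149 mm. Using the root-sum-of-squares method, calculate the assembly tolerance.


RSS = sqrt(0.31^2 + 0.151^2 + 0.098^2 + 0.433^2 + 0.189^2 + 0.149^2)
= sqrt(0.373916)
= 0.6115

0.6115


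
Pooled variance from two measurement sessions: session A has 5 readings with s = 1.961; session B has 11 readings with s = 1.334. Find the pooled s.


s_p = sqrt(((n1-1)*s1^2 + (n2-1)*s2^2) / (n1+n2-2))
numerator = (5-1)*1.961^2 + (11-1)*1.334^2 = 15.382084 + 17.79556 = 33.177644
denominator = 5 + 11 - 2 = 14
s_p^2 = 33.177644 / 14 = 2.3698317
s_p = sqrt(2.3698317) = 1.5394

1.5394


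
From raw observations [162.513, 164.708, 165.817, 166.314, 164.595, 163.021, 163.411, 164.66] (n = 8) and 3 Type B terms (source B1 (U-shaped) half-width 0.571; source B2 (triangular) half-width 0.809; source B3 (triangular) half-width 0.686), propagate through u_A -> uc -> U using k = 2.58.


mean = (162.513 + 164.708 + 165.817 + 166.314 + 164.595 + 163.021 + 163.411 + 164.66) / 8 = 164.379875
s = sqrt(sum((x - mean)^2)/(n-1)) = 1.326061
u_A = s / sqrt(n) = 1.326061 / sqrt(8) = 0.46883336
u_B1 = 0.571 / sqrt(2) = 0.40375797
u_B2 = 0.809 / sqrt(6) = 0.33027287
u_B3 = 0.686 / sqrt(6) = 0.28005833
uc = sqrt(0.46883336^2 + 0.40375797^2 + 0.33027287^2 + 0.28005833^2) = 0.75520729
U = k * uc = 2.58 * 0.75520729
U = 1.9484

1.9484


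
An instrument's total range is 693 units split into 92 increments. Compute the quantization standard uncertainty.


resolution = range / divisions
resolution = 693 / 92 = 7.5326087
u_res = resolution / (2*sqrt(3))
u_res = 7.5326087 / 3.4641016
u_res = 2.1745

2.1745


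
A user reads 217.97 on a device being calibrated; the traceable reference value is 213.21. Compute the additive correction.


Correction = standard - reading
= 213.21 - 217.97
= -4.7600

-4.7600


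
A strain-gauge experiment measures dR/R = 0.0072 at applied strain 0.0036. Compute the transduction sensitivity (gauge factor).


GF = (dR/R) / epsilon
= 0.0072 / 0.0036
= 2.0000

2.0000


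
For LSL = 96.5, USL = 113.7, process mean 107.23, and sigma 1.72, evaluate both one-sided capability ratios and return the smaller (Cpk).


Cpu = (USL - mean) / (3*sigma) = (113.7 - 107.23) / (3*1.72) = 1.2539
Cpl = (mean - LSL) / (3*sigma) = (107.23 - 96.5) / (3*1.72) = 2.0795
Cpk = min(Cpu, Cpl) = 1.2539

1.2539


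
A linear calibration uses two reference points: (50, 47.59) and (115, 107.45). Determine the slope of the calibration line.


slope = (y2 - y1) / (x2 - x1)
= (107.45 - 47.59) / (115 - 50)
= 59.8600 / 65
= 0.9209

0.9209


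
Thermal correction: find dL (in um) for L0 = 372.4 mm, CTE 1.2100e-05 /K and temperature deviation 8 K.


dL = L * alpha * dT
= 372.4 * 1.2100e-05 * 8
= 0.0360483 mm
dL_um = 0.0360483 * 1000 = 36.0483 um

36.0483


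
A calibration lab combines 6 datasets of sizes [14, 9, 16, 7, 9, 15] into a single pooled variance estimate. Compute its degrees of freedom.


nu = sum_i (n_i - 1)
nu = ((14 - 1) + (9 - 1) + (16 - 1) + (7 - 1) + (9 - 1) + (15 - 1))
nu = 13 + 8 + 15 + 6 + 8 + 14
nu = 64

64


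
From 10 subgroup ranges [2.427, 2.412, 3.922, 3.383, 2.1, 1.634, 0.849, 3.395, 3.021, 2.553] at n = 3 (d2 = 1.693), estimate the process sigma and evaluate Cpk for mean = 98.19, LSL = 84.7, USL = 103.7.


R_bar = (2.427 + 2.412 + 3.922 + 3.383 + 2.1 + 1.634 + 0.849 + 3.395 + 3.021 + 2.553) / 10 = 2.5696
sigma = R_bar / d2 = 2.5696 / 1.693 = 1.5177791
Cp = (USL - LSL)/(6*sigma) = (103.7 - 84.7)/(6*1.5177791) = 2.0864
Cpu = (103.7 - 98.19)/(3*1.5177791) = 1.2101
Cpl = (98.19 - 84.7)/(3*1.5177791) = 2.9627
Cpk = min(Cpu, Cpl) = 1.2101

1.2101


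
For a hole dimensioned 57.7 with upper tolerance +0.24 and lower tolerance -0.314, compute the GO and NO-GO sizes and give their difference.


GO = nominal - lower_tol (smallest hole = maximum material condition)
GO = 57.7 - 0.314 = 57.386
NO-GO = nominal + upper_tol (largest hole = least material condition)
NO-GO = 57.7 + 0.24 = 57.94
spread = NO-GO - GO = 57.94 - 57.386 = 0.5540

0.5540


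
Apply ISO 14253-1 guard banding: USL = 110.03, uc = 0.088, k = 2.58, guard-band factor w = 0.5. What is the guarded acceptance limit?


U = k * uc = 2.58 * 0.088 = 0.22704
guard band g = w * U = 0.5 * 0.22704 = 0.11352
AL = USL - g = 110.03 - 0.11352
AL = 109.9165

109.9165


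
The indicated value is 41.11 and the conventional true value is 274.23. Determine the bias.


Systematic error = measured - true
= 41.11 - 274.23
= -233.1200

-233.1200


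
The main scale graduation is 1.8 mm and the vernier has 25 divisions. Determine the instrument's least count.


LC = MSD / n_div
= 1.8 / 25
= 0.0720

0.0720


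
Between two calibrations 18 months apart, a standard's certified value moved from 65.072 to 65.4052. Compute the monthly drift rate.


rate = (v2 - v1) / months
= (65.4052 - 65.072) / 18
= 0.3332 / 18
= 0.0185

0.0185


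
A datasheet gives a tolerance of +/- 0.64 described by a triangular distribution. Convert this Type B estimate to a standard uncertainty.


u_B = half_width / sqrt(6)
u_B = 0.64 / 2.4494897
u_B = 0.2613

0.2613


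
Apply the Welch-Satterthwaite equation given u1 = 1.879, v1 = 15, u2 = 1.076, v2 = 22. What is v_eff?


uc = sqrt(u1^2 + u2^2) = sqrt(1.879^2 + 1.076^2) = 2.1652753
v_eff = uc^4 / (u1^4/v1 + u2^4/v2)
= 2.1652753^4 / (1.879^4/15 + 1.076^4/22)
= 21.981255 / 0.89195772
v_eff = 24.6438

24.6438


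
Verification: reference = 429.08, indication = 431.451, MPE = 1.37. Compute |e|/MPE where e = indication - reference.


e = indication - reference = 431.451 - 429.08 = 2.3710
|e| = 2.3710
ratio = |e| / MPE = 2.3710 / 1.37
ratio = 1.7307

1.7307


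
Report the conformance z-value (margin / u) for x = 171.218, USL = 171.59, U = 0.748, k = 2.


u = U / k = 0.748 / 2 = 0.374
margin = |USL - x| = |171.59 - 171.218| = 0.372
z = margin / u = 0.372 / 0.374
z = 0.9947

0.9947


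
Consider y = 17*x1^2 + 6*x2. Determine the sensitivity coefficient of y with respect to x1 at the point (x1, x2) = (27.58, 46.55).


y = 17*x1^2 + 6*x2
dy/dx1 = 2*17*x1
Evaluate at x1 = 27.58: c1 = 34 * 27.58
c1 = 937.7200

937.7200


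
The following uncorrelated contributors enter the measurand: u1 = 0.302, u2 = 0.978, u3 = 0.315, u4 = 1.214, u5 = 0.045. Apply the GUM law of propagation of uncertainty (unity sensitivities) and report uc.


uc = sqrt(0.302^2 + 0.978^2 + 0.315^2 + 1.214^2 + 0.045^2)
uc = sqrt(2.622734)
uc = 1.6195

1.6195


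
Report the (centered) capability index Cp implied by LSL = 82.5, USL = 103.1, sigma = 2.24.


Cp = (USL - LSL) / (6 * sigma)
= (103.1 - 82.5) / (6 * 2.24)
= 20.6000 / 13.4400
= 1.5327

1.5327


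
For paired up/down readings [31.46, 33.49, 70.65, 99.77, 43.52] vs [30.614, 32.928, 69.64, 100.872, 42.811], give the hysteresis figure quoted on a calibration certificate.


|31.46 - 30.614| = 0.8460
|33.49 - 32.928| = 0.5620
|70.65 - 69.64| = 1.0100
|99.77 - 100.872| = 1.1020
|43.52 - 42.811| = 0.7090
hysteresis = max(diffs) = 1.1020

1.1020


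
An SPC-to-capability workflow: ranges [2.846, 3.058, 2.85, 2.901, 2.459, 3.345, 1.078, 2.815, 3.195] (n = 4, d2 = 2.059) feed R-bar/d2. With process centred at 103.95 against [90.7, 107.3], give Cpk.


R_bar = (2.846 + 3.058 + 2.85 + 2.901 + 2.459 + 3.345 + 1.078 + 2.815 + 3.195) / 9 = 2.7274444
sigma = R_bar / d2 = 2.7274444 / 2.059 = 1.3246452
Cp = (USL - LSL)/(6*sigma) = (107.3 - 90.7)/(6*1.3246452) = 2.0886
Cpu = (107.3 - 103.95)/(3*1.3246452) = 0.8430
Cpl = (103.95 - 90.7)/(3*1.3246452) = 3.3342
Cpk = min(Cpu, Cpl) = 0.8430

0.8430


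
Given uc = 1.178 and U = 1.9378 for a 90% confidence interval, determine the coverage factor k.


k = U / uc
k = 1.9378 / 1.178
k = 1.645

1.645


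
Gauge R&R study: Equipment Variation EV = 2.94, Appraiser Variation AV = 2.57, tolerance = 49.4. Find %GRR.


GRR = sqrt(EV^2 + AV^2) = sqrt(2.94^2 + 2.57^2) = 3.9049328
%GRR = GRR / tol * 100 = 3.9049328 / 49.4 * 100
%GRR = 7.9047

7.9047


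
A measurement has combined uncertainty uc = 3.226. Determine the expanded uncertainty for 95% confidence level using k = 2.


U = k * uc
U = 2 * 3.226
U = 6.4520

6.4520


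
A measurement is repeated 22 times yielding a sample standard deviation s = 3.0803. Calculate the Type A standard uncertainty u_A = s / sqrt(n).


u_A = s / sqrt(n)
u_A = 3.0803 / sqrt(22)
u_A = 3.0803 / 4.6904158
u_A = 0.6567

0.6567


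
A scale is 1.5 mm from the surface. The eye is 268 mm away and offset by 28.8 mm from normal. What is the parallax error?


error = h * offset / d
= 1.5 * 28.8 / 268
= 0.1612

0.1612


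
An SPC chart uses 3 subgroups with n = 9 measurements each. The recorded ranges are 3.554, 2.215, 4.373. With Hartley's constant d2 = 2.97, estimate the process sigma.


R_bar = (3.554 + 2.215 + 4.373) / 3
R_bar = 10.142 / 3 = 3.3806667
sigma_hat = R_bar / d2 = 3.3806667 / 2.97 = 1.1383

1.1383


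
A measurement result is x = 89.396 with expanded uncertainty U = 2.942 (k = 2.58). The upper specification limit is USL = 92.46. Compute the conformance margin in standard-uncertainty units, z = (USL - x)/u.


u = U / k = 2.942 / 2.58 = 1.1403101
margin = |USL - x| = |92.46 - 89.396| = 3.064
z = margin / u = 3.064 / 1.1403101
z = 2.6870

2.6870


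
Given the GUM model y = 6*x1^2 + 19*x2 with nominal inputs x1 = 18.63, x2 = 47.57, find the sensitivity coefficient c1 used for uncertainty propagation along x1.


y = 6*x1^2 + 19*x2
dy/dx1 = 2*6*x1
Evaluate at x1 = 18.63: c1 = 12 * 18.63
c1 = 223.5600

223.5600


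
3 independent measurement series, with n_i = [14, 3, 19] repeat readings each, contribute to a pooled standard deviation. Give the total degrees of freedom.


nu = sum_i (n_i - 1)
nu = ((14 - 1) + (3 - 1) + (19 - 1))
nu = 13 + 2 + 18
nu = 33

33


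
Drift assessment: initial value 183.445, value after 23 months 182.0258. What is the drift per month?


rate = (v2 - v1) / months
= (182.0258 - 183.445) / 23
= -1.4192 / 23
= -0.0617

-0.0617


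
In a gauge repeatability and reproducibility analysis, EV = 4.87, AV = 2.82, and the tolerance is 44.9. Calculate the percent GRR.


GRR = sqrt(EV^2 + AV^2) = sqrt(4.87^2 + 2.82^2) = 5.6275483
%GRR = GRR / tol * 100 = 5.6275483 / 44.9 * 100
%GRR = 12.5335

12.5335


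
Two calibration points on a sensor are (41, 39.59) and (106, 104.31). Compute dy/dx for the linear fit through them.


slope = (y2 - y1) / (x2 - x1)
= (104.31 - 39.59) / (106 - 41)
= 64.7200 / 65
= 0.9957

0.9957
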